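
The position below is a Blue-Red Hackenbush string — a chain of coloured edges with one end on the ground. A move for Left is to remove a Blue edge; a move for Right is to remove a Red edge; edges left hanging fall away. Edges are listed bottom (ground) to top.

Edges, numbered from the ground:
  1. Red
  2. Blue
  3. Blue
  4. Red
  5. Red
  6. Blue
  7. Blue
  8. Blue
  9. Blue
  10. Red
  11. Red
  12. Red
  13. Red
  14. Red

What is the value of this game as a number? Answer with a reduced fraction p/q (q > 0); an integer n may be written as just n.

-3135/8192

Build value(s[:k]) for k = 1..14, string s = Red Blue Blue Red Red Blue Blue Blue Blue Red Red Red Red Red.
1 of 14 · R · max L −∞ · min R 0 = -1
2 of 14 · RB · max L -1 · min R 0 = -1/2
3 of 14 · RBB · max L -1/2 · min R 0 = -1/4
4 of 14 · RBBR · max L -1/2 · min R -1/4 = -3/8
5 of 14 · RBBRR · max L -1/2 · min R -3/8 = -7/16
6 of 14 · RBBRRB · max L -7/16 · min R -3/8 = -13/32
7 of 14 · RBBRRBB · max L -13/32 · min R -3/8 = -25/64
8 of 14 · RBBRRBBB · max L -25/64 · min R -3/8 = -49/128
9 of 14 · RBBRRBBBB · max L -49/128 · min R -3/8 = -97/256
10 of 14 · RBBRRBBBBR · max L -49/128 · min R -97/256 = -195/512
11 of 14 · RBBRRBBBBRR · max L -49/128 · min R -195/512 = -391/1024
12 of 14 · RBBRRBBBBRRR · max L -49/128 · min R -391/1024 = -783/2048
13 of 14 · RBBRRBBBBRRRR · max L -49/128 · min R -783/2048 = -1567/4096
14 of 14 · RBBRRBBBBRRRRR · max L -49/128 · min R -1567/4096 = -3135/8192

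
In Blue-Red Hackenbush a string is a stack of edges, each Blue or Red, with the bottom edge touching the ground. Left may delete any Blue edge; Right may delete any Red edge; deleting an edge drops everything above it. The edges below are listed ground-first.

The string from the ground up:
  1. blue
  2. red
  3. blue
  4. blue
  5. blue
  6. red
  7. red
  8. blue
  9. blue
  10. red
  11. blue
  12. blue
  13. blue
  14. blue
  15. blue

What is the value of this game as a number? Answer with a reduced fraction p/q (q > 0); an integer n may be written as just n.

14783/16384

1 of 15 · b · max L 0 · min R +∞ => 1
2 of 15 · br · max L 0 · min R 1 => 1/2
3 of 15 · brb · max L 1/2 · min R 1 => 3/4
4 of 15 · brbb · max L 3/4 · min R 1 => 7/8
5 of 15 · brbbb · max L 7/8 · min R 1 => 15/16
6 of 15 · brbbbr · max L 7/8 · min R 15/16 => 29/32
7 of 15 · brbbbrr · max L 7/8 · min R 29/32 => 57/64
8 of 15 · brbbbrrb · max L 57/64 · min R 29/32 => 115/128
9 of 15 · brbbbrrbb · max L 115/128 · min R 29/32 => 231/256
10 of 15 · brbbbrrbbr · max L 115/128 · min R 231/256 => 461/512
11 of 15 · brbbbrrbbrb · max L 461/512 · min R 231/256 => 923/1024
12 of 15 · brbbbrrbbrbb · max L 923/1024 · min R 231/256 => 1847/2048
13 of 15 · brbbbrrbbrbbb · max L 1847/2048 · min R 231/256 => 3695/4096
14 of 15 · brbbbrrbbrbbbb · max L 3695/4096 · min R 231/256 => 7391/8192
15 of 15 · brbbbrrbbrbbbbb · max L 7391/8192 · min R 231/256 => 14783/16384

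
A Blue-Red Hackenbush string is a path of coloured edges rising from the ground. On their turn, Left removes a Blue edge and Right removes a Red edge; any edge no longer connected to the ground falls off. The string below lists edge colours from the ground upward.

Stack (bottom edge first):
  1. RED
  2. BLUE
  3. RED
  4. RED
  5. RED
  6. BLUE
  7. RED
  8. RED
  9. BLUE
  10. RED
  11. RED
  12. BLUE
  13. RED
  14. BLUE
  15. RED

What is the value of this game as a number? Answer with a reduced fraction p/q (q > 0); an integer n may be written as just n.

Prefix values for RED BLUE RED RED RED BLUE RED RED BLUE RED RED BLUE RED BLUE RED via {L|R} + simplicity:
edge 1 of 15 (RED): { (no moves) | 0 } => -1
edge 2 of 15 (BLUE): { -1 | 0 } => -1/2
edge 3 of 15 (RED): { -1 | -1/2, 0 } => -3/4
edge 4 of 15 (RED): { -1 | -3/4, -1/2, 0 } => -7/8
edge 5 of 15 (RED): { -1 | -7/8, -3/4, -1/2, 0 } => -15/16
edge 6 of 15 (BLUE): { -1, -15/16 | -7/8, -3/4, -1/2, 0 } => -29/32
edge 7 of 15 (RED): { -1, -15/16 | -29/32, -7/8, -3/4, -1/2, 0 } => -59/64
edge 8 of 15 (RED): { -1, -15/16 | -59/64, -29/32, -7/8, -3/4, -1/2, 0 } => -119/128
edge 9 of 15 (BLUE): { -1, -15/16, -119/128 | -59/64, -29/32, -7/8, -3/4, -1/2, 0 } => -237/256
edge 10 of 15 (RED): { -1, -15/16, -119/128 | -237/256, -59/64, -29/32, -7/8, -3/4, -1/2, 0 } => -475/512
edge 11 of 15 (RED): { -1, -15/16, -119/128 | -475/512, -237/256, -59/64, -29/32, -7/8, -3/4, -1/2, 0 } => -951/1024
edge 12 of 15 (BLUE): { -1, -15/16, -119/128, -951/1024 | -475/512, -237/256, -59/64, -29/32, -7/8, -3/4, -1/2, 0 } => -1901/2048
edge 13 of 15 (RED): { -1, -15/16, -119/128, -951/1024 | -1901/2048, -475/512, -237/256, -59/64, -29/32, -7/8, -3/4, -1/2, 0 } => -3803/4096
edge 14 of 15 (BLUE): { -1, -15/16, -119/128, -951/1024, -3803/4096 | -1901/2048, -475/512, -237/256, -59/64, -29/32, -7/8, -3/4, -1/2, 0 } => -7605/8192
edge 15 of 15 (RED): { -1, -15/16, -119/128, -951/1024, -3803/4096 | -7605/8192, -1901/2048, -475/512, -237/256, -59/64, -29/32, -7/8, -3/4, -1/2, 0 } => -15211/16384

-15211/16384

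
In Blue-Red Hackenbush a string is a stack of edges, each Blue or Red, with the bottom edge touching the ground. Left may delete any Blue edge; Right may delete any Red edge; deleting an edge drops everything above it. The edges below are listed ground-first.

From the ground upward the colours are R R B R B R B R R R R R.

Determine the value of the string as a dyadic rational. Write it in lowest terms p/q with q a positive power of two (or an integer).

-1727/1024

value_1 [R]  L=[none]  R=[0]  -> -1
value_2 [RR]  L=[none]  R=[-1, 0]  -> -2
value_3 [RRB]  L=[-2]  R=[-1, 0]  -> -3/2
value_4 [RRBR]  L=[-2]  R=[-3/2, -1, 0]  -> -7/4
value_5 [RRBRB]  L=[-2, -7/4]  R=[-3/2, -1, 0]  -> -13/8
value_6 [RRBRBR]  L=[-2, -7/4]  R=[-13/8, -3/2, -1, 0]  -> -27/16
value_7 [RRBRBRB]  L=[-2, -7/4, -27/16]  R=[-13/8, -3/2, -1, 0]  -> -53/32
value_8 [RRBRBRBR]  L=[-2, -7/4, -27/16]  R=[-53/32, -13/8, -3/2, -1, 0]  -> -107/64
value_9 [RRBRBRBRR]  L=[-2, -7/4, -27/16]  R=[-107/64, -53/32, -13/8, -3/2, -1, 0]  -> -215/128
value_10 [RRBRBRBRRR]  L=[-2, -7/4, -27/16]  R=[-215/128, -107/64, -53/32, -13/8, -3/2, -1, 0]  -> -431/256
value_11 [RRBRBRBRRRR]  L=[-2, -7/4, -27/16]  R=[-431/256, -215/128, -107/64, -53/32, -13/8, -3/2, -1, 0]  -> -863/512
value_12 [RRBRBRBRRRRR]  L=[-2, -7/4, -27/16]  R=[-863/512, -431/256, -215/128, -107/64, -53/32, -13/8, -3/2, -1, 0]  -> -1727/1024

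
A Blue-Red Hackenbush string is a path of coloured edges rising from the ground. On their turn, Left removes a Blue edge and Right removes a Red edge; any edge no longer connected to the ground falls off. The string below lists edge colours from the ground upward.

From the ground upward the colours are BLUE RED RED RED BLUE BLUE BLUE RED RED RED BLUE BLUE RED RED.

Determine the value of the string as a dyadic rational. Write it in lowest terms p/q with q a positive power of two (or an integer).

1817/8192

Build v(s[:k]) for k = 1..14, string s = BLUE RED RED RED BLUE BLUE BLUE RED RED RED BLUE BLUE RED RED.
B: Left { 0 }, Right { · } so simplest 1
BR: Left { 0 }, Right { 1 } so simplest 1/2
BRR: Left { 0 }, Right { 1/2; 1 } so simplest 1/4
BRRR: Left { 0 }, Right { 1/4; 1/2; 1 } so simplest 1/8
BRRRB: Left { 0; 1/8 }, Right { 1/4; 1/2; 1 } so simplest 3/16
BRRRBB: Left { 0; 1/8; 3/16 }, Right { 1/4; 1/2; 1 } so simplest 7/32
BRRRBBB: Left { 0; 1/8; 3/16; 7/32 }, Right { 1/4; 1/2; 1 } so simplest 15/64
BRRRBBBR: Left { 0; 1/8; 3/16; 7/32 }, Right { 15/64; 1/4; 1/2; 1 } so simplest 29/128
BRRRBBBRR: Left { 0; 1/8; 3/16; 7/32 }, Right { 29/128; 15/64; 1/4; 1/2; 1 } so simplest 57/256
BRRRBBBRRR: Left { 0; 1/8; 3/16; 7/32 }, Right { 57/256; 29/128; 15/64; 1/4; 1/2; 1 } so simplest 113/512
BRRRBBBRRRB: Left { 0; 1/8; 3/16; 7/32; 113/512 }, Right { 57/256; 29/128; 15/64; 1/4; 1/2; 1 } so simplest 227/1024
BRRRBBBRRRBB: Left { 0; 1/8; 3/16; 7/32; 113/512; 227/1024 }, Right { 57/256; 29/128; 15/64; 1/4; 1/2; 1 } so simplest 455/2048
BRRRBBBRRRBBR: Left { 0; 1/8; 3/16; 7/32; 113/512; 227/1024 }, Right { 455/2048; 57/256; 29/128; 15/64; 1/4; 1/2; 1 } so simplest 909/4096
BRRRBBBRRRBBRR: Left { 0; 1/8; 3/16; 7/32; 113/512; 227/1024 }, Right { 909/4096; 455/2048; 57/256; 29/128; 15/64; 1/4; 1/2; 1 } so simplest 1817/8192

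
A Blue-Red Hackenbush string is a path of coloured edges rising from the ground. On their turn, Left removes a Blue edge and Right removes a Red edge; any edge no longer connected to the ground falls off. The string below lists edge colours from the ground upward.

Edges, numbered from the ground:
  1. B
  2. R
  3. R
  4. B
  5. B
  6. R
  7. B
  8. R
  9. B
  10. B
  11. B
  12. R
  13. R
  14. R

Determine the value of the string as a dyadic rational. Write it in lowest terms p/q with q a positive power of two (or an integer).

Recurse on prefixes of the 14-edge string B R R B B R B R B B B R R R:
G(B) = { 0 | — } → 1
G(BR) = { 0 | 1 } → 1/2
G(BRR) = { 0 | 1/2 1 } → 1/4
G(BRRB) = { 0 1/4 | 1/2 1 } → 3/8
G(BRRBB) = { 0 1/4 3/8 | 1/2 1 } → 7/16
G(BRRBBR) = { 0 1/4 3/8 | 7/16 1/2 1 } → 13/32
G(BRRBBRB) = { 0 1/4 3/8 13/32 | 7/16 1/2 1 } → 27/64
G(BRRBBRBR) = { 0 1/4 3/8 13/32 | 27/64 7/16 1/2 1 } → 53/128
G(BRRBBRBRB) = { 0 1/4 3/8 13/32 53/128 | 27/64 7/16 1/2 1 } → 107/256
G(BRRBBRBRBB) = { 0 1/4 3/8 13/32 53/128 107/256 | 27/64 7/16 1/2 1 } → 215/512
G(BRRBBRBRBBB) = { 0 1/4 3/8 13/32 53/128 107/256 215/512 | 27/64 7/16 1/2 1 } → 431/1024
G(BRRBBRBRBBBR) = { 0 1/4 3/8 13/32 53/128 107/256 215/512 | 431/1024 27/64 7/16 1/2 1 } → 861/2048
G(BRRBBRBRBBBRR) = { 0 1/4 3/8 13/32 53/128 107/256 215/512 | 861/2048 431/1024 27/64 7/16 1/2 1 } → 1721/4096
G(BRRBBRBRBBBRRR) = { 0 1/4 3/8 13/32 53/128 107/256 215/512 | 1721/4096 861/2048 431/1024 27/64 7/16 1/2 1 } → 3441/8192

3441/8192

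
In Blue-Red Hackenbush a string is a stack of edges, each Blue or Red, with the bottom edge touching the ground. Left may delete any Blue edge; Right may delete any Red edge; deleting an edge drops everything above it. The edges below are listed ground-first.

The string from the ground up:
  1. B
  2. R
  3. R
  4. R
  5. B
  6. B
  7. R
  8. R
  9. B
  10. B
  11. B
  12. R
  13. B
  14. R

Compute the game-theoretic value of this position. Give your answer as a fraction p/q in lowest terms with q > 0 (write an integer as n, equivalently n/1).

1653/8192

Recurse on prefixes of the 14-edge string B R R R B B R R B B B R B R:
B: Left { 0 }, Right { none } -> simplest 1
BR: Left { 0 }, Right { 1 } -> simplest 1/2
BRR: Left { 0 }, Right { 1/2; 1 } -> simplest 1/4
BRRR: Left { 0 }, Right { 1/4; 1/2; 1 } -> simplest 1/8
BRRRB: Left { 0; 1/8 }, Right { 1/4; 1/2; 1 } -> simplest 3/16
BRRRBB: Left { 0; 1/8; 3/16 }, Right { 1/4; 1/2; 1 } -> simplest 7/32
BRRRBBR: Left { 0; 1/8; 3/16 }, Right { 7/32; 1/4; 1/2; 1 } -> simplest 13/64
BRRRBBRR: Left { 0; 1/8; 3/16 }, Right { 13/64; 7/32; 1/4; 1/2; 1 } -> simplest 25/128
BRRRBBRRB: Left { 0; 1/8; 3/16; 25/128 }, Right { 13/64; 7/32; 1/4; 1/2; 1 } -> simplest 51/256
BRRRBBRRBB: Left { 0; 1/8; 3/16; 25/128; 51/256 }, Right { 13/64; 7/32; 1/4; 1/2; 1 } -> simplest 103/512
BRRRBBRRBBB: Left { 0; 1/8; 3/16; 25/128; 51/256; 103/512 }, Right { 13/64; 7/32; 1/4; 1/2; 1 } -> simplest 207/1024
BRRRBBRRBBBR: Left { 0; 1/8; 3/16; 25/128; 51/256; 103/512 }, Right { 207/1024; 13/64; 7/32; 1/4; 1/2; 1 } -> simplest 413/2048
BRRRBBRRBBBRB: Left { 0; 1/8; 3/16; 25/128; 51/256; 103/512; 413/2048 }, Right { 207/1024; 13/64; 7/32; 1/4; 1/2; 1 } -> simplest 827/4096
BRRRBBRRBBBRBR: Left { 0; 1/8; 3/16; 25/128; 51/256; 103/512; 413/2048 }, Right { 827/4096; 207/1024; 13/64; 7/32; 1/4; 1/2; 1 } -> simplest 1653/8192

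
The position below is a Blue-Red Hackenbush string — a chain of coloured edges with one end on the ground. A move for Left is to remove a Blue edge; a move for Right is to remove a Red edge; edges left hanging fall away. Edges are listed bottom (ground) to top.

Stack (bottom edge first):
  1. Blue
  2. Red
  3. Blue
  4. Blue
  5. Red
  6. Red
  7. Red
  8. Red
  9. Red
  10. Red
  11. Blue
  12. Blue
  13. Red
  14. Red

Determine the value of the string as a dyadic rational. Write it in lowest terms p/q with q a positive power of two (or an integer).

6169/8192

Build v(s[:k]) for k = 1..14, string s = Blue Red Blue Blue Red Red Red Red Red Red Blue Blue Red Red.
step 1: add Blue to get B; options L={ 0 } R={ — } → 1
step 2: add Red to get BR; options L={ 0 } R={ 1 } → 1/2
step 3: add Blue to get BRB; options L={ 0,1/2 } R={ 1 } → 3/4
step 4: add Blue to get BRBB; options L={ 0,1/2,3/4 } R={ 1 } → 7/8
step 5: add Red to get BRBBR; options L={ 0,1/2,3/4 } R={ 7/8,1 } → 13/16
step 6: add Red to get BRBBRR; options L={ 0,1/2,3/4 } R={ 13/16,7/8,1 } → 25/32
step 7: add Red to get BRBBRRR; options L={ 0,1/2,3/4 } R={ 25/32,13/16,7/8,1 } → 49/64
step 8: add Red to get BRBBRRRR; options L={ 0,1/2,3/4 } R={ 49/64,25/32,13/16,7/8,1 } → 97/128
step 9: add Red to get BRBBRRRRR; options L={ 0,1/2,3/4 } R={ 97/128,49/64,25/32,13/16,7/8,1 } → 193/256
step 10: add Red to get BRBBRRRRRR; options L={ 0,1/2,3/4 } R={ 193/256,97/128,49/64,25/32,13/16,7/8,1 } → 385/512
step 11: add Blue to get BRBBRRRRRRB; options L={ 0,1/2,3/4,385/512 } R={ 193/256,97/128,49/64,25/32,13/16,7/8,1 } → 771/1024
step 12: add Blue to get BRBBRRRRRRBB; options L={ 0,1/2,3/4,385/512,771/1024 } R={ 193/256,97/128,49/64,25/32,13/16,7/8,1 } → 1543/2048
step 13: add Red to get BRBBRRRRRRBBR; options L={ 0,1/2,3/4,385/512,771/1024 } R={ 1543/2048,193/256,97/128,49/64,25/32,13/16,7/8,1 } → 3085/4096
step 14: add Red to get BRBBRRRRRRBBRR; options L={ 0,1/2,3/4,385/512,771/1024 } R={ 3085/4096,1543/2048,193/256,97/128,49/64,25/32,13/16,7/8,1 } → 6169/8192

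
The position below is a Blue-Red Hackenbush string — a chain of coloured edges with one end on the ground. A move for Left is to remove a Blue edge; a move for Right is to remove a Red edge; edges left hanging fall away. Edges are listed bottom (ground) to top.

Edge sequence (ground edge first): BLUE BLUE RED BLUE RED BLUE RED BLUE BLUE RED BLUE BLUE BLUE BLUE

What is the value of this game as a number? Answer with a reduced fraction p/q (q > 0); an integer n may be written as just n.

6879/4096

Build value(s[:k]) for k = 1..14, string s = BLUE BLUE RED BLUE RED BLUE RED BLUE BLUE RED BLUE BLUE BLUE BLUE.
value_1 [B]  L=[0]  R=[(no moves)]  ⇒ 1
value_2 [BB]  L=[0 1]  R=[(no moves)]  ⇒ 2
value_3 [BBR]  L=[0 1]  R=[2]  ⇒ 3/2
value_4 [BBRB]  L=[0 1 3/2]  R=[2]  ⇒ 7/4
value_5 [BBRBR]  L=[0 1 3/2]  R=[7/4 2]  ⇒ 13/8
value_6 [BBRBRB]  L=[0 1 3/2 13/8]  R=[7/4 2]  ⇒ 27/16
value_7 [BBRBRBR]  L=[0 1 3/2 13/8]  R=[27/16 7/4 2]  ⇒ 53/32
value_8 [BBRBRBRB]  L=[0 1 3/2 13/8 53/32]  R=[27/16 7/4 2]  ⇒ 107/64
value_9 [BBRBRBRBB]  L=[0 1 3/2 13/8 53/32 107/64]  R=[27/16 7/4 2]  ⇒ 215/128
value_10 [BBRBRBRBBR]  L=[0 1 3/2 13/8 53/32 107/64]  R=[215/128 27/16 7/4 2]  ⇒ 429/256
value_11 [BBRBRBRBBRB]  L=[0 1 3/2 13/8 53/32 107/64 429/256]  R=[215/128 27/16 7/4 2]  ⇒ 859/512
value_12 [BBRBRBRBBRBB]  L=[0 1 3/2 13/8 53/32 107/64 429/256 859/512]  R=[215/128 27/16 7/4 2]  ⇒ 1719/1024
value_13 [BBRBRBRBBRBBB]  L=[0 1 3/2 13/8 53/32 107/64 429/256 859/512 1719/1024]  R=[215/128 27/16 7/4 2]  ⇒ 3439/2048
value_14 [BBRBRBRBBRBBBB]  L=[0 1 3/2 13/8 53/32 107/64 429/256 859/512 1719/1024 3439/2048]  R=[215/128 27/16 7/4 2]  ⇒ 6879/4096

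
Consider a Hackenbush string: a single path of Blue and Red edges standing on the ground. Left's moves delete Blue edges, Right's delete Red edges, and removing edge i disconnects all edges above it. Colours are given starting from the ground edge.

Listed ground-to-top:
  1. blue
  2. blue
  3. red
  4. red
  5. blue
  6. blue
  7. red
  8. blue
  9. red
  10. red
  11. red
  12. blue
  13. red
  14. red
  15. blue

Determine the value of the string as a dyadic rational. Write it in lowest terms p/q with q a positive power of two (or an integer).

val_1 [b]  L=[0]  R=[none]  — 1
val_2 [bb]  L=[0 1]  R=[none]  — 2
val_3 [bbr]  L=[0 1]  R=[2]  — 3/2
val_4 [bbrr]  L=[0 1]  R=[3/2 2]  — 5/4
val_5 [bbrrb]  L=[0 1 5/4]  R=[3/2 2]  — 11/8
val_6 [bbrrbb]  L=[0 1 5/4 11/8]  R=[3/2 2]  — 23/16
val_7 [bbrrbbr]  L=[0 1 5/4 11/8]  R=[23/16 3/2 2]  — 45/32
val_8 [bbrrbbrb]  L=[0 1 5/4 11/8 45/32]  R=[23/16 3/2 2]  — 91/64
val_9 [bbrrbbrbr]  L=[0 1 5/4 11/8 45/32]  R=[91/64 23/16 3/2 2]  — 181/128
val_10 [bbrrbbrbrr]  L=[0 1 5/4 11/8 45/32]  R=[181/128 91/64 23/16 3/2 2]  — 361/256
val_11 [bbrrbbrbrrr]  L=[0 1 5/4 11/8 45/32]  R=[361/256 181/128 91/64 23/16 3/2 2]  — 721/512
val_12 [bbrrbbrbrrrb]  L=[0 1 5/4 11/8 45/32 721/512]  R=[361/256 181/128 91/64 23/16 3/2 2]  — 1443/1024
val_13 [bbrrbbrbrrrbr]  L=[0 1 5/4 11/8 45/32 721/512]  R=[1443/1024 361/256 181/128 91/64 23/16 3/2 2]  — 2885/2048
val_14 [bbrrbbrbrrrbrr]  L=[0 1 5/4 11/8 45/32 721/512]  R=[2885/2048 1443/1024 361/256 181/128 91/64 23/16 3/2 2]  — 5769/4096
val_15 [bbrrbbrbrrrbrrb]  L=[0 1 5/4 11/8 45/32 721/512 5769/4096]  R=[2885/2048 1443/1024 361/256 181/128 91/64 23/16 3/2 2]  — 11539/8192

11539/8192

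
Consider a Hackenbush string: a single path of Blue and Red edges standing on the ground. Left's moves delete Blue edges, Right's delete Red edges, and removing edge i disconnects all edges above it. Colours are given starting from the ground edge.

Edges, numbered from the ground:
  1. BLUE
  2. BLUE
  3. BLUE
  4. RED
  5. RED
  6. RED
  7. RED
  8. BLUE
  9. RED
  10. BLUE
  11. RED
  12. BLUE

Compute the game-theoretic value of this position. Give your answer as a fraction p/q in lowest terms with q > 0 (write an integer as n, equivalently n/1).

step 1: add BLUE to get B; options L={ 0 } R={ · } ⇒ 1
step 2: add BLUE to get BB; options L={ 0; 1 } R={ · } ⇒ 2
step 3: add BLUE to get BBB; options L={ 0; 1; 2 } R={ · } ⇒ 3
step 4: add RED to get BBBR; options L={ 0; 1; 2 } R={ 3 } ⇒ 5/2
step 5: add RED to get BBBRR; options L={ 0; 1; 2 } R={ 5/2; 3 } ⇒ 9/4
step 6: add RED to get BBBRRR; options L={ 0; 1; 2 } R={ 9/4; 5/2; 3 } ⇒ 17/8
step 7: add RED to get BBBRRRR; options L={ 0; 1; 2 } R={ 17/8; 9/4; 5/2; 3 } ⇒ 33/16
step 8: add BLUE to get BBBRRRRB; options L={ 0; 1; 2; 33/16 } R={ 17/8; 9/4; 5/2; 3 } ⇒ 67/32
step 9: add RED to get BBBRRRRBR; options L={ 0; 1; 2; 33/16 } R={ 67/32; 17/8; 9/4; 5/2; 3 } ⇒ 133/64
step 10: add BLUE to get BBBRRRRBRB; options L={ 0; 1; 2; 33/16; 133/64 } R={ 67/32; 17/8; 9/4; 5/2; 3 } ⇒ 267/128
step 11: add RED to get BBBRRRRBRBR; options L={ 0; 1; 2; 33/16; 133/64 } R={ 267/128; 67/32; 17/8; 9/4; 5/2; 3 } ⇒ 533/256
step 12: add BLUE to get BBBRRRRBRBRB; options L={ 0; 1; 2; 33/16; 133/64; 533/256 } R={ 267/128; 67/32; 17/8; 9/4; 5/2; 3 } ⇒ 1067/512

1067/512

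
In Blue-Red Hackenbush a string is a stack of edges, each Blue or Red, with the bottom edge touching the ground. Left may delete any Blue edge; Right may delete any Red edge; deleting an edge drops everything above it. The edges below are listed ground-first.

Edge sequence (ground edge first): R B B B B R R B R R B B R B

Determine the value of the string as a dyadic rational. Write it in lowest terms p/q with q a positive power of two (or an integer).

-869/8192

Build G(s[:k]) for k = 1..14, string s = R B B B B R R B R R B B R B.
G_1 [R]  L=[·]  R=[0]  so -1
G_2 [RB]  L=[-1]  R=[0]  so -1/2
G_3 [RBB]  L=[-1, -1/2]  R=[0]  so -1/4
G_4 [RBBB]  L=[-1, -1/2, -1/4]  R=[0]  so -1/8
G_5 [RBBBB]  L=[-1, -1/2, -1/4, -1/8]  R=[0]  so -1/16
G_6 [RBBBBR]  L=[-1, -1/2, -1/4, -1/8]  R=[-1/16, 0]  so -3/32
G_7 [RBBBBRR]  L=[-1, -1/2, -1/4, -1/8]  R=[-3/32, -1/16, 0]  so -7/64
G_8 [RBBBBRRB]  L=[-1, -1/2, -1/4, -1/8, -7/64]  R=[-3/32, -1/16, 0]  so -13/128
G_9 [RBBBBRRBR]  L=[-1, -1/2, -1/4, -1/8, -7/64]  R=[-13/128, -3/32, -1/16, 0]  so -27/256
G_10 [RBBBBRRBRR]  L=[-1, -1/2, -1/4, -1/8, -7/64]  R=[-27/256, -13/128, -3/32, -1/16, 0]  so -55/512
G_11 [RBBBBRRBRRB]  L=[-1, -1/2, -1/4, -1/8, -7/64, -55/512]  R=[-27/256, -13/128, -3/32, -1/16, 0]  so -109/1024
G_12 [RBBBBRRBRRBB]  L=[-1, -1/2, -1/4, -1/8, -7/64, -55/512, -109/1024]  R=[-27/256, -13/128, -3/32, -1/16, 0]  so -217/2048
G_13 [RBBBBRRBRRBBR]  L=[-1, -1/2, -1/4, -1/8, -7/64, -55/512, -109/1024]  R=[-217/2048, -27/256, -13/128, -3/32, -1/16, 0]  so -435/4096
G_14 [RBBBBRRBRRBBRB]  L=[-1, -1/2, -1/4, -1/8, -7/64, -55/512, -109/1024, -435/4096]  R=[-217/2048, -27/256, -13/128, -3/32, -1/16, 0]  so -869/8192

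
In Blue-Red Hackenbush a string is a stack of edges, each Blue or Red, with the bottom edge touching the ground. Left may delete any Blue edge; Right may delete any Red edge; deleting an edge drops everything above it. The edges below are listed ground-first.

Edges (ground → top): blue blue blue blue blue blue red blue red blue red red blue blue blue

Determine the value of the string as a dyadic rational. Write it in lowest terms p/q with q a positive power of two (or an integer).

2895/512

G(b) = { 0 | ∅ } → 1
G(bb) = { 0, 1 | ∅ } → 2
G(bbb) = { 0, 1, 2 | ∅ } → 3
G(bbbb) = { 0, 1, 2, 3 | ∅ } → 4
G(bbbbb) = { 0, 1, 2, 3, 4 | ∅ } → 5
G(bbbbbb) = { 0, 1, 2, 3, 4, 5 | ∅ } → 6
G(bbbbbbr) = { 0, 1, 2, 3, 4, 5 | 6 } → 11/2
G(bbbbbbrb) = { 0, 1, 2, 3, 4, 5, 11/2 | 6 } → 23/4
G(bbbbbbrbr) = { 0, 1, 2, 3, 4, 5, 11/2 | 23/4, 6 } → 45/8
G(bbbbbbrbrb) = { 0, 1, 2, 3, 4, 5, 11/2, 45/8 | 23/4, 6 } → 91/16
G(bbbbbbrbrbr) = { 0, 1, 2, 3, 4, 5, 11/2, 45/8 | 91/16, 23/4, 6 } → 181/32
G(bbbbbbrbrbrr) = { 0, 1, 2, 3, 4, 5, 11/2, 45/8 | 181/32, 91/16, 23/4, 6 } → 361/64
G(bbbbbbrbrbrrb) = { 0, 1, 2, 3, 4, 5, 11/2, 45/8, 361/64 | 181/32, 91/16, 23/4, 6 } → 723/128
G(bbbbbbrbrbrrbb) = { 0, 1, 2, 3, 4, 5, 11/2, 45/8, 361/64, 723/128 | 181/32, 91/16, 23/4, 6 } → 1447/256
G(bbbbbbrbrbrrbbb) = { 0, 1, 2, 3, 4, 5, 11/2, 45/8, 361/64, 723/128, 1447/256 | 181/32, 91/16, 23/4, 6 } → 2895/512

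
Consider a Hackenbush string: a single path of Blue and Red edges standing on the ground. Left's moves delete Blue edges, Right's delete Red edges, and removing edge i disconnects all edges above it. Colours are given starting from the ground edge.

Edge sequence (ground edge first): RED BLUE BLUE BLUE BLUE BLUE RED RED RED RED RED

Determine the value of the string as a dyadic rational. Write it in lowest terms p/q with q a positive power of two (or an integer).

Prefix values for RED BLUE BLUE BLUE BLUE BLUE RED RED RED RED RED via {L|R} + simplicity:
G_1 [R]  L=[(no moves)]  R=[0]  = -1
G_2 [RB]  L=[-1]  R=[0]  = -1/2
G_3 [RBB]  L=[-1; -1/2]  R=[0]  = -1/4
G_4 [RBBB]  L=[-1; -1/2; -1/4]  R=[0]  = -1/8
G_5 [RBBBB]  L=[-1; -1/2; -1/4; -1/8]  R=[0]  = -1/16
G_6 [RBBBBB]  L=[-1; -1/2; -1/4; -1/8; -1/16]  R=[0]  = -1/32
G_7 [RBBBBBR]  L=[-1; -1/2; -1/4; -1/8; -1/16]  R=[-1/32; 0]  = -3/64
G_8 [RBBBBBRR]  L=[-1; -1/2; -1/4; -1/8; -1/16]  R=[-3/64; -1/32; 0]  = -7/128
G_9 [RBBBBBRRR]  L=[-1; -1/2; -1/4; -1/8; -1/16]  R=[-7/128; -3/64; -1/32; 0]  = -15/256
G_10 [RBBBBBRRRR]  L=[-1; -1/2; -1/4; -1/8; -1/16]  R=[-15/256; -7/128; -3/64; -1/32; 0]  = -31/512
G_11 [RBBBBBRRRRR]  L=[-1; -1/2; -1/4; -1/8; -1/16]  R=[-31/512; -15/256; -7/128; -3/64; -1/32; 0]  = -63/1024

-63/1024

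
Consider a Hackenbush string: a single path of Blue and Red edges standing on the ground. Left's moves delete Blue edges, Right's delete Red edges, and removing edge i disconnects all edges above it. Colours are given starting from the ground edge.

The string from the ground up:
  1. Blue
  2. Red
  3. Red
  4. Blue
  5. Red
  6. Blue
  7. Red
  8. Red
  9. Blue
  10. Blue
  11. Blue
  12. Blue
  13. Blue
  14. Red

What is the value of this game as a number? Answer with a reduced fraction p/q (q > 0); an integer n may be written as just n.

2685/8192

val(B) = { 0 | none } so 1
val(BR) = { 0 | 1 } so 1/2
val(BRR) = { 0 | 1/2; 1 } so 1/4
val(BRRB) = { 0; 1/4 | 1/2; 1 } so 3/8
val(BRRBR) = { 0; 1/4 | 3/8; 1/2; 1 } so 5/16
val(BRRBRB) = { 0; 1/4; 5/16 | 3/8; 1/2; 1 } so 11/32
val(BRRBRBR) = { 0; 1/4; 5/16 | 11/32; 3/8; 1/2; 1 } so 21/64
val(BRRBRBRR) = { 0; 1/4; 5/16 | 21/64; 11/32; 3/8; 1/2; 1 } so 41/128
val(BRRBRBRRB) = { 0; 1/4; 5/16; 41/128 | 21/64; 11/32; 3/8; 1/2; 1 } so 83/256
val(BRRBRBRRBB) = { 0; 1/4; 5/16; 41/128; 83/256 | 21/64; 11/32; 3/8; 1/2; 1 } so 167/512
val(BRRBRBRRBBB) = { 0; 1/4; 5/16; 41/128; 83/256; 167/512 | 21/64; 11/32; 3/8; 1/2; 1 } so 335/1024
val(BRRBRBRRBBBB) = { 0; 1/4; 5/16; 41/128; 83/256; 167/512; 335/1024 | 21/64; 11/32; 3/8; 1/2; 1 } so 671/2048
val(BRRBRBRRBBBBB) = { 0; 1/4; 5/16; 41/128; 83/256; 167/512; 335/1024; 671/2048 | 21/64; 11/32; 3/8; 1/2; 1 } so 1343/4096
val(BRRBRBRRBBBBBR) = { 0; 1/4; 5/16; 41/128; 83/256; 167/512; 335/1024; 671/2048 | 1343/4096; 21/64; 11/32; 3/8; 1/2; 1 } so 2685/8192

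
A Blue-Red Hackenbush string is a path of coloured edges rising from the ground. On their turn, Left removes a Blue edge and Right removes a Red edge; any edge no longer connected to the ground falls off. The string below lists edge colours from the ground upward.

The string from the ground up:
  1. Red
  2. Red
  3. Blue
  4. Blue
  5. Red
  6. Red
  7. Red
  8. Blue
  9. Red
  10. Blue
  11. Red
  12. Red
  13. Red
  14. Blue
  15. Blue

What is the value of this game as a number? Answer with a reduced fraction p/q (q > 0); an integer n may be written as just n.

-11961/8192

Recurse on prefixes of the 15-edge string Red Red Blue Blue Red Red Red Blue Red Blue Red Red Red Blue Blue:
R: Left {  }, Right { 0 } => simplest -1
RR: Left {  }, Right { -1; 0 } => simplest -2
RRB: Left { -2 }, Right { -1; 0 } => simplest -3/2
RRBB: Left { -2; -3/2 }, Right { -1; 0 } => simplest -5/4
RRBBR: Left { -2; -3/2 }, Right { -5/4; -1; 0 } => simplest -11/8
RRBBRR: Left { -2; -3/2 }, Right { -11/8; -5/4; -1; 0 } => simplest -23/16
RRBBRRR: Left { -2; -3/2 }, Right { -23/16; -11/8; -5/4; -1; 0 } => simplest -47/32
RRBBRRRB: Left { -2; -3/2; -47/32 }, Right { -23/16; -11/8; -5/4; -1; 0 } => simplest -93/64
RRBBRRRBR: Left { -2; -3/2; -47/32 }, Right { -93/64; -23/16; -11/8; -5/4; -1; 0 } => simplest -187/128
RRBBRRRBRB: Left { -2; -3/2; -47/32; -187/128 }, Right { -93/64; -23/16; -11/8; -5/4; -1; 0 } => simplest -373/256
RRBBRRRBRBR: Left { -2; -3/2; -47/32; -187/128 }, Right { -373/256; -93/64; -23/16; -11/8; -5/4; -1; 0 } => simplest -747/512
RRBBRRRBRBRR: Left { -2; -3/2; -47/32; -187/128 }, Right { -747/512; -373/256; -93/64; -23/16; -11/8; -5/4; -1; 0 } => simplest -1495/1024
RRBBRRRBRBRRR: Left { -2; -3/2; -47/32; -187/128 }, Right { -1495/1024; -747/512; -373/256; -93/64; -23/16; -11/8; -5/4; -1; 0 } => simplest -2991/2048
RRBBRRRBRBRRRB: Left { -2; -3/2; -47/32; -187/128; -2991/2048 }, Right { -1495/1024; -747/512; -373/256; -93/64; -23/16; -11/8; -5/4; -1; 0 } => simplest -5981/4096
RRBBRRRBRBRRRBB: Left { -2; -3/2; -47/32; -187/128; -2991/2048; -5981/4096 }, Right { -1495/1024; -747/512; -373/256; -93/64; -23/16; -11/8; -5/4; -1; 0 } => simplest -11961/8192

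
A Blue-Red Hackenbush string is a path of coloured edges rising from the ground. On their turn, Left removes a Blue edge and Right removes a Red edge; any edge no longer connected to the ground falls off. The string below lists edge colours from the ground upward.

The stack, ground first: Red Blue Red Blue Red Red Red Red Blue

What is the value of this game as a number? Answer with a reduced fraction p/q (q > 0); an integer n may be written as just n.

-189/256

R: Left { · }, Right { 0 } = simplest -1
RB: Left { -1 }, Right { 0 } = simplest -1/2
RBR: Left { -1 }, Right { -1/2 0 } = simplest -3/4
RBRB: Left { -1 -3/4 }, Right { -1/2 0 } = simplest -5/8
RBRBR: Left { -1 -3/4 }, Right { -5/8 -1/2 0 } = simplest -11/16
RBRBRR: Left { -1 -3/4 }, Right { -11/16 -5/8 -1/2 0 } = simplest -23/32
RBRBRRR: Left { -1 -3/4 }, Right { -23/32 -11/16 -5/8 -1/2 0 } = simplest -47/64
RBRBRRRR: Left { -1 -3/4 }, Right { -47/64 -23/32 -11/16 -5/8 -1/2 0 } = simplest -95/128
RBRBRRRRB: Left { -1 -3/4 -95/128 }, Right { -47/64 -23/32 -11/16 -5/8 -1/2 0 } = simplest -189/256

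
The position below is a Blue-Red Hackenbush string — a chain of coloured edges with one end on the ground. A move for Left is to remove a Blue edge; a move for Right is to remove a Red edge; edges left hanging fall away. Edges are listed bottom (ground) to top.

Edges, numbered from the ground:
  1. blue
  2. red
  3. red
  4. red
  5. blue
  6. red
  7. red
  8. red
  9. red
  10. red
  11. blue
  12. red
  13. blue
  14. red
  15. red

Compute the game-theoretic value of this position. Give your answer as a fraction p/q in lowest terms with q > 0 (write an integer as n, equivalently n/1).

Build val(s[:k]) for k = 1..15, string s = blue red red red blue red red red red red blue red blue red red.
val_1 [b]  L=[0]  R=[]  => 1
val_2 [br]  L=[0]  R=[1]  => 1/2
val_3 [brr]  L=[0]  R=[1/2; 1]  => 1/4
val_4 [brrr]  L=[0]  R=[1/4; 1/2; 1]  => 1/8
val_5 [brrrb]  L=[0; 1/8]  R=[1/4; 1/2; 1]  => 3/16
val_6 [brrrbr]  L=[0; 1/8]  R=[3/16; 1/4; 1/2; 1]  => 5/32
val_7 [brrrbrr]  L=[0; 1/8]  R=[5/32; 3/16; 1/4; 1/2; 1]  => 9/64
val_8 [brrrbrrr]  L=[0; 1/8]  R=[9/64; 5/32; 3/16; 1/4; 1/2; 1]  => 17/128
val_9 [brrrbrrrr]  L=[0; 1/8]  R=[17/128; 9/64; 5/32; 3/16; 1/4; 1/2; 1]  => 33/256
val_10 [brrrbrrrrr]  L=[0; 1/8]  R=[33/256; 17/128; 9/64; 5/32; 3/16; 1/4; 1/2; 1]  => 65/512
val_11 [brrrbrrrrrb]  L=[0; 1/8; 65/512]  R=[33/256; 17/128; 9/64; 5/32; 3/16; 1/4; 1/2; 1]  => 131/1024
val_12 [brrrbrrrrrbr]  L=[0; 1/8; 65/512]  R=[131/1024; 33/256; 17/128; 9/64; 5/32; 3/16; 1/4; 1/2; 1]  => 261/2048
val_13 [brrrbrrrrrbrb]  L=[0; 1/8; 65/512; 261/2048]  R=[131/1024; 33/256; 17/128; 9/64; 5/32; 3/16; 1/4; 1/2; 1]  => 523/4096
val_14 [brrrbrrrrrbrbr]  L=[0; 1/8; 65/512; 261/2048]  R=[523/4096; 131/1024; 33/256; 17/128; 9/64; 5/32; 3/16; 1/4; 1/2; 1]  => 1045/8192
val_15 [brrrbrrrrrbrbrr]  L=[0; 1/8; 65/512; 261/2048]  R=[1045/8192; 523/4096; 131/1024; 33/256; 17/128; 9/64; 5/32; 3/16; 1/4; 1/2; 1]  => 2089/16384

2089/16384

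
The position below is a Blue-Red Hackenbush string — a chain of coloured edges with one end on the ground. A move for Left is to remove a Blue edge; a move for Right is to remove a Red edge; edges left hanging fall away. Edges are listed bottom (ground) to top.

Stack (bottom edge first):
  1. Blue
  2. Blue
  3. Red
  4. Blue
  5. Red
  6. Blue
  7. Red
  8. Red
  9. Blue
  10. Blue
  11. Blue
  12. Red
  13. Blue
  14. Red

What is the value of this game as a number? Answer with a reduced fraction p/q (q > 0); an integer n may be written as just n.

Build g(s[:k]) for k = 1..14, string s = Blue Blue Red Blue Red Blue Red Red Blue Blue Blue Red Blue Red.
g(B) = { 0 | (no moves) } ⇒ 1
g(BB) = { 0 1 | (no moves) } ⇒ 2
g(BBR) = { 0 1 | 2 } ⇒ 3/2
g(BBRB) = { 0 1 3/2 | 2 } ⇒ 7/4
g(BBRBR) = { 0 1 3/2 | 7/4 2 } ⇒ 13/8
g(BBRBRB) = { 0 1 3/2 13/8 | 7/4 2 } ⇒ 27/16
g(BBRBRBR) = { 0 1 3/2 13/8 | 27/16 7/4 2 } ⇒ 53/32
g(BBRBRBRR) = { 0 1 3/2 13/8 | 53/32 27/16 7/4 2 } ⇒ 105/64
g(BBRBRBRRB) = { 0 1 3/2 13/8 105/64 | 53/32 27/16 7/4 2 } ⇒ 211/128
g(BBRBRBRRBB) = { 0 1 3/2 13/8 105/64 211/128 | 53/32 27/16 7/4 2 } ⇒ 423/256
g(BBRBRBRRBBB) = { 0 1 3/2 13/8 105/64 211/128 423/256 | 53/32 27/16 7/4 2 } ⇒ 847/512
g(BBRBRBRRBBBR) = { 0 1 3/2 13/8 105/64 211/128 423/256 | 847/512 53/32 27/16 7/4 2 } ⇒ 1693/1024
g(BBRBRBRRBBBRB) = { 0 1 3/2 13/8 105/64 211/128 423/256 1693/1024 | 847/512 53/32 27/16 7/4 2 } ⇒ 3387/2048
g(BBRBRBRRBBBRBR) = { 0 1 3/2 13/8 105/64 211/128 423/256 1693/1024 | 3387/2048 847/512 53/32 27/16 7/4 2 } ⇒ 6773/4096

6773/4096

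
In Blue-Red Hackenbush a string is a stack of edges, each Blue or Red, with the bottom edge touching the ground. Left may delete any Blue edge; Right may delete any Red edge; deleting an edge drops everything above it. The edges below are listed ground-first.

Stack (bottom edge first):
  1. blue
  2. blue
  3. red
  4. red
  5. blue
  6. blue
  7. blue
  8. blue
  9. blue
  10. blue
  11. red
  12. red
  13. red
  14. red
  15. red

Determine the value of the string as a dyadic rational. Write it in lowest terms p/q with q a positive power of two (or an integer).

12225/8192

Build v(s[:k]) for k = 1..15, string s = blue blue red red blue blue blue blue blue blue red red red red red.
v_1 [b]  L=[0]  R=[none]  ⇒ 1
v_2 [bb]  L=[0 1]  R=[none]  ⇒ 2
v_3 [bbr]  L=[0 1]  R=[2]  ⇒ 3/2
v_4 [bbrr]  L=[0 1]  R=[3/2 2]  ⇒ 5/4
v_5 [bbrrb]  L=[0 1 5/4]  R=[3/2 2]  ⇒ 11/8
v_6 [bbrrbb]  L=[0 1 5/4 11/8]  R=[3/2 2]  ⇒ 23/16
v_7 [bbrrbbb]  L=[0 1 5/4 11/8 23/16]  R=[3/2 2]  ⇒ 47/32
v_8 [bbrrbbbb]  L=[0 1 5/4 11/8 23/16 47/32]  R=[3/2 2]  ⇒ 95/64
v_9 [bbrrbbbbb]  L=[0 1 5/4 11/8 23/16 47/32 95/64]  R=[3/2 2]  ⇒ 191/128
v_10 [bbrrbbbbbb]  L=[0 1 5/4 11/8 23/16 47/32 95/64 191/128]  R=[3/2 2]  ⇒ 383/256
v_11 [bbrrbbbbbbr]  L=[0 1 5/4 11/8 23/16 47/32 95/64 191/128]  R=[383/256 3/2 2]  ⇒ 765/512
v_12 [bbrrbbbbbbrr]  L=[0 1 5/4 11/8 23/16 47/32 95/64 191/128]  R=[765/512 383/256 3/2 2]  ⇒ 1529/1024
v_13 [bbrrbbbbbbrrr]  L=[0 1 5/4 11/8 23/16 47/32 95/64 191/128]  R=[1529/1024 765/512 383/256 3/2 2]  ⇒ 3057/2048
v_14 [bbrrbbbbbbrrrr]  L=[0 1 5/4 11/8 23/16 47/32 95/64 191/128]  R=[3057/2048 1529/1024 765/512 383/256 3/2 2]  ⇒ 6113/4096
v_15 [bbrrbbbbbbrrrrr]  L=[0 1 5/4 11/8 23/16 47/32 95/64 191/128]  R=[6113/4096 3057/2048 1529/1024 765/512 383/256 3/2 2]  ⇒ 12225/8192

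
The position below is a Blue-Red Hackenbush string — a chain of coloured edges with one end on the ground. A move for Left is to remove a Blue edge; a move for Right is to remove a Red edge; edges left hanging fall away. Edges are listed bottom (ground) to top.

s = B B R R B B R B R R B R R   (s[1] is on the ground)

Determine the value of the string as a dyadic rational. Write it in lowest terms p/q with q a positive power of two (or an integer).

1 of 13 · B · max L 0 · min R +∞ — 1
2 of 13 · BB · max L 1 · min R +∞ — 2
3 of 13 · BBR · max L 1 · min R 2 — 3/2
4 of 13 · BBRR · max L 1 · min R 3/2 — 5/4
5 of 13 · BBRRB · max L 5/4 · min R 3/2 — 11/8
6 of 13 · BBRRBB · max L 11/8 · min R 3/2 — 23/16
7 of 13 · BBRRBBR · max L 11/8 · min R 23/16 — 45/32
8 of 13 · BBRRBBRB · max L 45/32 · min R 23/16 — 91/64
9 of 13 · BBRRBBRBR · max L 45/32 · min R 91/64 — 181/128
10 of 13 · BBRRBBRBRR · max L 45/32 · min R 181/128 — 361/256
11 of 13 · BBRRBBRBRRB · max L 361/256 · min R 181/128 — 723/512
12 of 13 · BBRRBBRBRRBR · max L 361/256 · min R 723/512 — 1445/1024
13 of 13 · BBRRBBRBRRBRR · max L 361/256 · min R 1445/1024 — 2889/2048

2889/2048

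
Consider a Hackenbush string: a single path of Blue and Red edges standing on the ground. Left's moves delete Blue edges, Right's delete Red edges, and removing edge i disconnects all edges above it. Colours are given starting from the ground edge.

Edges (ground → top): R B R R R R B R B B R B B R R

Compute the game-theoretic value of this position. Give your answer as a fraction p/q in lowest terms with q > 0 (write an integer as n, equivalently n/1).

edge 1 of 15 (R): { — | 0 } -> -1
edge 2 of 15 (B): { -1 | 0 } -> -1/2
edge 3 of 15 (R): { -1 | -1/2; 0 } -> -3/4
edge 4 of 15 (R): { -1 | -3/4; -1/2; 0 } -> -7/8
edge 5 of 15 (R): { -1 | -7/8; -3/4; -1/2; 0 } -> -15/16
edge 6 of 15 (R): { -1 | -15/16; -7/8; -3/4; -1/2; 0 } -> -31/32
edge 7 of 15 (B): { -1; -31/32 | -15/16; -7/8; -3/4; -1/2; 0 } -> -61/64
edge 8 of 15 (R): { -1; -31/32 | -61/64; -15/16; -7/8; -3/4; -1/2; 0 } -> -123/128
edge 9 of 15 (B): { -1; -31/32; -123/128 | -61/64; -15/16; -7/8; -3/4; -1/2; 0 } -> -245/256
edge 10 of 15 (B): { -1; -31/32; -123/128; -245/256 | -61/64; -15/16; -7/8; -3/4; -1/2; 0 } -> -489/512
edge 11 of 15 (R): { -1; -31/32; -123/128; -245/256 | -489/512; -61/64; -15/16; -7/8; -3/4; -1/2; 0 } -> -979/1024
edge 12 of 15 (B): { -1; -31/32; -123/128; -245/256; -979/1024 | -489/512; -61/64; -15/16; -7/8; -3/4; -1/2; 0 } -> -1957/2048
edge 13 of 15 (B): { -1; -31/32; -123/128; -245/256; -979/1024; -1957/2048 | -489/512; -61/64; -15/16; -7/8; -3/4; -1/2; 0 } -> -3913/4096
edge 14 of 15 (R): { -1; -31/32; -123/128; -245/256; -979/1024; -1957/2048 | -3913/4096; -489/512; -61/64; -15/16; -7/8; -3/4; -1/2; 0 } -> -7827/8192
edge 15 of 15 (R): { -1; -31/32; -123/128; -245/256; -979/1024; -1957/2048 | -7827/8192; -3913/4096; -489/512; -61/64; -15/16; -7/8; -3/4; -1/2; 0 } -> -15655/16384

-15655/16384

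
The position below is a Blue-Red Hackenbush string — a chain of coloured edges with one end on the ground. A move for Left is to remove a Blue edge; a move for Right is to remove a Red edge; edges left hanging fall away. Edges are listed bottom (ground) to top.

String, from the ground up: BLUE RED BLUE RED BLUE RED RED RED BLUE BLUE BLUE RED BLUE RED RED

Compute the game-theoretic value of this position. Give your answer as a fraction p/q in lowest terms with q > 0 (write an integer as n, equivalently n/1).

Prefix values for BLUE RED BLUE RED BLUE RED RED RED BLUE BLUE BLUE RED BLUE RED RED via {L|R} + simplicity:
value_1 [B]  L=[0]  R=[—]  — 1
value_2 [BR]  L=[0]  R=[1]  — 1/2
value_3 [BRB]  L=[0; 1/2]  R=[1]  — 3/4
value_4 [BRBR]  L=[0; 1/2]  R=[3/4; 1]  — 5/8
value_5 [BRBRB]  L=[0; 1/2; 5/8]  R=[3/4; 1]  — 11/16
value_6 [BRBRBR]  L=[0; 1/2; 5/8]  R=[11/16; 3/4; 1]  — 21/32
value_7 [BRBRBRR]  L=[0; 1/2; 5/8]  R=[21/32; 11/16; 3/4; 1]  — 41/64
value_8 [BRBRBRRR]  L=[0; 1/2; 5/8]  R=[41/64; 21/32; 11/16; 3/4; 1]  — 81/128
value_9 [BRBRBRRRB]  L=[0; 1/2; 5/8; 81/128]  R=[41/64; 21/32; 11/16; 3/4; 1]  — 163/256
value_10 [BRBRBRRRBB]  L=[0; 1/2; 5/8; 81/128; 163/256]  R=[41/64; 21/32; 11/16; 3/4; 1]  — 327/512
value_11 [BRBRBRRRBBB]  L=[0; 1/2; 5/8; 81/128; 163/256; 327/512]  R=[41/64; 21/32; 11/16; 3/4; 1]  — 655/1024
value_12 [BRBRBRRRBBBR]  L=[0; 1/2; 5/8; 81/128; 163/256; 327/512]  R=[655/1024; 41/64; 21/32; 11/16; 3/4; 1]  — 1309/2048
value_13 [BRBRBRRRBBBRB]  L=[0; 1/2; 5/8; 81/128; 163/256; 327/512; 1309/2048]  R=[655/1024; 41/64; 21/32; 11/16; 3/4; 1]  — 2619/4096
value_14 [BRBRBRRRBBBRBR]  L=[0; 1/2; 5/8; 81/128; 163/256; 327/512; 1309/2048]  R=[2619/4096; 655/1024; 41/64; 21/32; 11/16; 3/4; 1]  — 5237/8192
value_15 [BRBRBRRRBBBRBRR]  L=[0; 1/2; 5/8; 81/128; 163/256; 327/512; 1309/2048]  R=[5237/8192; 2619/4096; 655/1024; 41/64; 21/32; 11/16; 3/4; 1]  — 10473/16384

10473/16384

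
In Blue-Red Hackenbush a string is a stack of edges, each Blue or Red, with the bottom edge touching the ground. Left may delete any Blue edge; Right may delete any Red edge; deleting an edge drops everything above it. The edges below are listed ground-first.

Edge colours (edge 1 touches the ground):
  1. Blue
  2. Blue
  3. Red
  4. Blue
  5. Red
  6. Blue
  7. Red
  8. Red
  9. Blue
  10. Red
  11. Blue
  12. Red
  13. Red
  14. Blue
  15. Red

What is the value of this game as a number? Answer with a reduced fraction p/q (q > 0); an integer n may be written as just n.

edge 1 of 15 (Blue): { 0 | none } gives 1
edge 2 of 15 (Blue): { 0; 1 | none } gives 2
edge 3 of 15 (Red): { 0; 1 | 2 } gives 3/2
edge 4 of 15 (Blue): { 0; 1; 3/2 | 2 } gives 7/4
edge 5 of 15 (Red): { 0; 1; 3/2 | 7/4; 2 } gives 13/8
edge 6 of 15 (Blue): { 0; 1; 3/2; 13/8 | 7/4; 2 } gives 27/16
edge 7 of 15 (Red): { 0; 1; 3/2; 13/8 | 27/16; 7/4; 2 } gives 53/32
edge 8 of 15 (Red): { 0; 1; 3/2; 13/8 | 53/32; 27/16; 7/4; 2 } gives 105/64
edge 9 of 15 (Blue): { 0; 1; 3/2; 13/8; 105/64 | 53/32; 27/16; 7/4; 2 } gives 211/128
edge 10 of 15 (Red): { 0; 1; 3/2; 13/8; 105/64 | 211/128; 53/32; 27/16; 7/4; 2 } gives 421/256
edge 11 of 15 (Blue): { 0; 1; 3/2; 13/8; 105/64; 421/256 | 211/128; 53/32; 27/16; 7/4; 2 } gives 843/512
edge 12 of 15 (Red): { 0; 1; 3/2; 13/8; 105/64; 421/256 | 843/512; 211/128; 53/32; 27/16; 7/4; 2 } gives 1685/1024
edge 13 of 15 (Red): { 0; 1; 3/2; 13/8; 105/64; 421/256 | 1685/1024; 843/512; 211/128; 53/32; 27/16; 7/4; 2 } gives 3369/2048
edge 14 of 15 (Blue): { 0; 1; 3/2; 13/8; 105/64; 421/256; 3369/2048 | 1685/1024; 843/512; 211/128; 53/32; 27/16; 7/4; 2 } gives 6739/4096
edge 15 of 15 (Red): { 0; 1; 3/2; 13/8; 105/64; 421/256; 3369/2048 | 6739/4096; 1685/1024; 843/512; 211/128; 53/32; 27/16; 7/4; 2 } gives 13477/8192

13477/8192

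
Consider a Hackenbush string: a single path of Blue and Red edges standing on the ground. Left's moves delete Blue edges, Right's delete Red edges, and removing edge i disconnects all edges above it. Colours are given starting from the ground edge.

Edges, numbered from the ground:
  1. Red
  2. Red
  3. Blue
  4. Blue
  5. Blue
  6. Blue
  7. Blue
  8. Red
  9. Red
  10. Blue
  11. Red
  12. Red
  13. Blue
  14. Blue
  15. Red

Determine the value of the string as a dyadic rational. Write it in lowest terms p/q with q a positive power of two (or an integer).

edge 1 of 15 (Red): { · | 0 } → -1
edge 2 of 15 (Red): { · | -1; 0 } → -2
edge 3 of 15 (Blue): { -2 | -1; 0 } → -3/2
edge 4 of 15 (Blue): { -2; -3/2 | -1; 0 } → -5/4
edge 5 of 15 (Blue): { -2; -3/2; -5/4 | -1; 0 } → -9/8
edge 6 of 15 (Blue): { -2; -3/2; -5/4; -9/8 | -1; 0 } → -17/16
edge 7 of 15 (Blue): { -2; -3/2; -5/4; -9/8; -17/16 | -1; 0 } → -33/32
edge 8 of 15 (Red): { -2; -3/2; -5/4; -9/8; -17/16 | -33/32; -1; 0 } → -67/64
edge 9 of 15 (Red): { -2; -3/2; -5/4; -9/8; -17/16 | -67/64; -33/32; -1; 0 } → -135/128
edge 10 of 15 (Blue): { -2; -3/2; -5/4; -9/8; -17/16; -135/128 | -67/64; -33/32; -1; 0 } → -269/256
edge 11 of 15 (Red): { -2; -3/2; -5/4; -9/8; -17/16; -135/128 | -269/256; -67/64; -33/32; -1; 0 } → -539/512
edge 12 of 15 (Red): { -2; -3/2; -5/4; -9/8; -17/16; -135/128 | -539/512; -269/256; -67/64; -33/32; -1; 0 } → -1079/1024
edge 13 of 15 (Blue): { -2; -3/2; -5/4; -9/8; -17/16; -135/128; -1079/1024 | -539/512; -269/256; -67/64; -33/32; -1; 0 } → -2157/2048
edge 14 of 15 (Blue): { -2; -3/2; -5/4; -9/8; -17/16; -135/128; -1079/1024; -2157/2048 | -539/512; -269/256; -67/64; -33/32; -1; 0 } → -4313/4096
edge 15 of 15 (Red): { -2; -3/2; -5/4; -9/8; -17/16; -135/128; -1079/1024; -2157/2048 | -4313/4096; -539/512; -269/256; -67/64; -33/32; -1; 0 } → -8627/8192

-8627/8192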